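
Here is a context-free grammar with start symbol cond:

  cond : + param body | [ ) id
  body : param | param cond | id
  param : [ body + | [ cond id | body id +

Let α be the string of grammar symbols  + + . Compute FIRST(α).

{ + }

+ is a terminal; add {+} and stop.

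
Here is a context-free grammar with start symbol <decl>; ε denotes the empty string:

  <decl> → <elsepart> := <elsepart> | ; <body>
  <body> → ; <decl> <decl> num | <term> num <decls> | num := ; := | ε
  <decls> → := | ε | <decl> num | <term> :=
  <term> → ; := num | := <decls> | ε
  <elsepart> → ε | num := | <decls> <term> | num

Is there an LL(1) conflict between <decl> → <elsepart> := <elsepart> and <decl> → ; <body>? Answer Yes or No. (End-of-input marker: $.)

Yes

FIRST(<elsepart> := <elsepart>) = { :=, ;, num } and FIRST(; <body>) = { ; }.
Both contain ;, so the two alternatives are not disjoint — LL(1) conflict.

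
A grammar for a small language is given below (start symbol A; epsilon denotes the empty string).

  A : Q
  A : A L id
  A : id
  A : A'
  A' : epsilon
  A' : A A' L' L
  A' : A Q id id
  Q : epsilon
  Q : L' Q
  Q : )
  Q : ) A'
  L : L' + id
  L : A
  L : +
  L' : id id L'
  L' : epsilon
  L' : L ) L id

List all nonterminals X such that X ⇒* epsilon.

Directly nullable (have an epsilon-production): A', Q, L'.
A : Q with every symbol nullable, so A is nullable.
L : A with every symbol nullable, so L is nullable.

{ A, A', L, L', Q }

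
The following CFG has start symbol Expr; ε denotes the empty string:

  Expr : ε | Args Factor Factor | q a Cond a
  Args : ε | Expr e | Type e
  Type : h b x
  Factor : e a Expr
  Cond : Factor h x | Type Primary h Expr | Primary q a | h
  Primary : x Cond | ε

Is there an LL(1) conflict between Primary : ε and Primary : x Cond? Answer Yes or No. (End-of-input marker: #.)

No

FIRST(ε) = { ε } and FIRST(x Cond) = { x }.
The first is nullable but FOLLOW(Primary) = { h, q } is disjoint from FIRST of the second.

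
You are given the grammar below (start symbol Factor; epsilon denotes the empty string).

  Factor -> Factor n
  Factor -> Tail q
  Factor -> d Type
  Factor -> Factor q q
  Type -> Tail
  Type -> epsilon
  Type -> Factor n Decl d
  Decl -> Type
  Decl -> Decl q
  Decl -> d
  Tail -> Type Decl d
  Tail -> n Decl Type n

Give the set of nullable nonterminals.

Directly nullable (have an epsilon-production): Type.
Decl -> Type with every symbol nullable, so Decl is nullable.
No other nonterminal has a production whose RHS symbols are all nullable.

{ Decl, Type }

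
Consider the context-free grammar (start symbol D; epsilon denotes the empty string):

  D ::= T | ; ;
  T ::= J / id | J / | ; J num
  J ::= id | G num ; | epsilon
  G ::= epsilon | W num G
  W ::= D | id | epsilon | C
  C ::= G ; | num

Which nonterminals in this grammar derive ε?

{ G, J, W }

Directly nullable (have an epsilon-production): J, G, W.
No other nonterminal has a production whose RHS symbols are all nullable.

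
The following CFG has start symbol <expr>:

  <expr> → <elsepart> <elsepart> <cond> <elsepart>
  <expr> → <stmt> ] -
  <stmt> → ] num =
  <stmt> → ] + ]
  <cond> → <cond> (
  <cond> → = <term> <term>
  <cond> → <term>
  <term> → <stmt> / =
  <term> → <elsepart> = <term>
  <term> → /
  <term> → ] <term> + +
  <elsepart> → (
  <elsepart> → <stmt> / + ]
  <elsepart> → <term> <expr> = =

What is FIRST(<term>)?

{ (, /, ] }

From <term> → <stmt> / =: add FIRST(<stmt>) = { ] }.
From <term> → <elsepart> = <term>: add FIRST(<elsepart>) = { (, /, ] }.
<term> → / contributes {/}.
<term> → ] <term> + + contributes {]}.
Union: FIRST(<term>) = { (, /, ] }.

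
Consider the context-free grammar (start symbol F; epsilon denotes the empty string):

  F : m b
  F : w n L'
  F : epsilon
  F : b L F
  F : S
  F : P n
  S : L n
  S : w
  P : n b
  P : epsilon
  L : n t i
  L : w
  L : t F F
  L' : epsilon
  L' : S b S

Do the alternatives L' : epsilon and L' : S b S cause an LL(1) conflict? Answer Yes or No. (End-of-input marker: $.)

Yes

FIRST(epsilon) = { epsilon } and FIRST(S b S) = { n, t, w }.
The first alternative is nullable and FOLLOW(L') = { $, b, m, n, t, w } shares n with FIRST of the second — conflict.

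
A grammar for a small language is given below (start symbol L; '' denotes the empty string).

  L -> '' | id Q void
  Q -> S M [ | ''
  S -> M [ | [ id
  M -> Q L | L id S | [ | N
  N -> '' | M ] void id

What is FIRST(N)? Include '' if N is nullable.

N -> '' contributes ''.
From N -> M ] void id: M nullable, take FIRST(M) ∪ {]} = { [, ], id }.
Union: FIRST(N) = { [, ], id, '' }.

{ [, ], id, '' }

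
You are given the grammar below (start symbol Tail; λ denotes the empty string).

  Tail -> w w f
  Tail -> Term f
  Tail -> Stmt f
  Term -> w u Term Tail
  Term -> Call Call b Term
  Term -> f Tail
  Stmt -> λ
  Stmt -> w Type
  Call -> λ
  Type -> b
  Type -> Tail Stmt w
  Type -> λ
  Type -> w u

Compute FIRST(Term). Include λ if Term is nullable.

{ b, f, w }

Term -> w u Term Tail contributes {w}.
From Term -> Call Call b Term: Call, Call nullable, take FIRST(Call) ∪ FIRST(Call) ∪ {b} = { b }.
Term -> f Tail contributes {f}.
Union: FIRST(Term) = { b, f, w }.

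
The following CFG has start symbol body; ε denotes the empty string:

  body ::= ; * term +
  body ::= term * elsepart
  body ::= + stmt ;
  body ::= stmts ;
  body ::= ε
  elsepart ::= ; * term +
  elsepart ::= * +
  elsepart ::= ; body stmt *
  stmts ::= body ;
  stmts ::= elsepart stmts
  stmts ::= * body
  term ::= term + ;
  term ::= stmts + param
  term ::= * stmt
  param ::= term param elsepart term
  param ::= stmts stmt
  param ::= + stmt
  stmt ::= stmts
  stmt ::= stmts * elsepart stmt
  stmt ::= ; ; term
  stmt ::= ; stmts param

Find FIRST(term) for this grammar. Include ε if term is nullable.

From term ::= term + ;: add FIRST(term) = { *, +, ; }.
From term ::= stmts + param: add FIRST(stmts) = { *, +, ; }.
term ::= * stmt contributes {*}.
Union: FIRST(term) = { *, +, ; }.

{ *, +, ; }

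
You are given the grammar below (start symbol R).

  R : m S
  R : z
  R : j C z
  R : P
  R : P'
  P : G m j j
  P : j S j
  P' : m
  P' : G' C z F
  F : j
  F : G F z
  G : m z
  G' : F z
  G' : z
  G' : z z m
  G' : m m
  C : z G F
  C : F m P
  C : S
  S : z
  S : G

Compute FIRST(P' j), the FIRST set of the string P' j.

{ j, m, z }

Add FIRST(P') = { j, m, z }; P' is not nullable, stop.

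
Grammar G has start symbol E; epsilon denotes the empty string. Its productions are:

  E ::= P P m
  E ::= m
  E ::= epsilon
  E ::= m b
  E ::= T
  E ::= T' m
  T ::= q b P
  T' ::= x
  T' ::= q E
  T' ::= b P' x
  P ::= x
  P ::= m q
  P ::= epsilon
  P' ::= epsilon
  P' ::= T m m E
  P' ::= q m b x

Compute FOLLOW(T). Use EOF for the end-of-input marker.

{ EOF, m, x }

In E ::= T: T is at the end, add FOLLOW(E) = { EOF, m, x }.
In P' ::= T m m E: add FIRST(m m E) = { m }.
Union: FOLLOW(T) = { EOF, m, x }.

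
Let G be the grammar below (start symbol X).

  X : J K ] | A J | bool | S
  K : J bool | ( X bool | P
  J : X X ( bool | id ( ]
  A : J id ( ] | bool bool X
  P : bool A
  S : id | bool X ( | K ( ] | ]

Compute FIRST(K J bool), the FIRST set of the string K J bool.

Add FIRST(K) = { (, ], bool, id }; K is not nullable, stop.

{ (, ], bool, id }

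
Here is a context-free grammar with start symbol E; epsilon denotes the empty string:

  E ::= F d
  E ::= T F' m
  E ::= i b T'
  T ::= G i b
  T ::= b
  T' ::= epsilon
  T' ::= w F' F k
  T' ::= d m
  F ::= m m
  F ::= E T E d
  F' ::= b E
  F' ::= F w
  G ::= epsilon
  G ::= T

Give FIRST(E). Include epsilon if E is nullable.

{ b, i, m }

From E ::= F d: add FIRST(F) = { b, i, m }.
From E ::= T F' m: add FIRST(T) = { b, i }.
E ::= i b T' contributes {i}.
Union: FIRST(E) = { b, i, m }.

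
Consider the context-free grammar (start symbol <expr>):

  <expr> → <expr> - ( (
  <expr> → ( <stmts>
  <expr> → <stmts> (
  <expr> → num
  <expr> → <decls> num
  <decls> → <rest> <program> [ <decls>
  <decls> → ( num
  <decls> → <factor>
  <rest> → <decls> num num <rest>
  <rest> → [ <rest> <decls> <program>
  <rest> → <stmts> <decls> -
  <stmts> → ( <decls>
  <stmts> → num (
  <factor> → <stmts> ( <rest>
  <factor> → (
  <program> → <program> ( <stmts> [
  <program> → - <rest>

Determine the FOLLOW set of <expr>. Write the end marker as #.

<expr> is the start symbol, so # ∈ FOLLOW(<expr>).
In <expr> → <expr> - ( (: add FIRST(- ( () = { - }.
Union: FOLLOW(<expr>) = { #, - }.

{ #, - }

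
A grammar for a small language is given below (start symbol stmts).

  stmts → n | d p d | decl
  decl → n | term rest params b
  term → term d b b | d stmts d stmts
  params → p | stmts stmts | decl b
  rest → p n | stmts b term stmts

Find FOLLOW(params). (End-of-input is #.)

In decl → term rest params b: add FIRST(b) = { b }.
Union: FOLLOW(params) = { b }.

{ b }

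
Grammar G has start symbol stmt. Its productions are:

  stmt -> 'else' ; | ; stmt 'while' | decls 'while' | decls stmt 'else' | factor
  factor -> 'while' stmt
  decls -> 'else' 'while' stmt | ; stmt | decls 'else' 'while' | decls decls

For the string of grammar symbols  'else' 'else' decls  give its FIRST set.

'else' is a terminal; add {'else'} and stop.

{ 'else' }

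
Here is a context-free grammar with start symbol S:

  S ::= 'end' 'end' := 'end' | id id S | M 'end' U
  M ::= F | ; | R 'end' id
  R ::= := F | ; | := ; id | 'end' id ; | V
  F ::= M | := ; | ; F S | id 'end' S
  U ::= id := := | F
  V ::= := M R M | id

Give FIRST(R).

R ::= := F contributes {:=}.
R ::= ; contributes {;}.
R ::= := ; id contributes {:=}.
R ::= 'end' id ; contributes {'end'}.
From R ::= V: add FIRST(V) = { :=, id }.
Union: FIRST(R) = { 'end', :=, ;, id }.

{ 'end', :=, ;, id }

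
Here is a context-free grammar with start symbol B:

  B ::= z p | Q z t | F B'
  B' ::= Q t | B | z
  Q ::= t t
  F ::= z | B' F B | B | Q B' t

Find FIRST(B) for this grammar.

{ t, z }

B ::= z p contributes {z}.
From B ::= Q z t: add FIRST(Q) = { t }.
From B ::= F B': add FIRST(F) = { t, z }.
Union: FIRST(B) = { t, z }.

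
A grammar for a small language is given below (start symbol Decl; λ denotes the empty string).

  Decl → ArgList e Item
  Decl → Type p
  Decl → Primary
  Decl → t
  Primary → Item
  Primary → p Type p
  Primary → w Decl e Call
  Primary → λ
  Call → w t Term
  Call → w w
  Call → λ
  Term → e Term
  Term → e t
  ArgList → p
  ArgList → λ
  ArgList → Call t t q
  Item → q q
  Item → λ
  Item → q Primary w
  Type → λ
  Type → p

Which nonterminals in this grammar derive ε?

{ ArgList, Call, Decl, Item, Primary, Type }

Directly nullable (have an λ-production): Primary, Call, ArgList, Item, Type.
Decl → Primary with every symbol nullable, so Decl is nullable.
No other nonterminal has a production whose RHS symbols are all nullable.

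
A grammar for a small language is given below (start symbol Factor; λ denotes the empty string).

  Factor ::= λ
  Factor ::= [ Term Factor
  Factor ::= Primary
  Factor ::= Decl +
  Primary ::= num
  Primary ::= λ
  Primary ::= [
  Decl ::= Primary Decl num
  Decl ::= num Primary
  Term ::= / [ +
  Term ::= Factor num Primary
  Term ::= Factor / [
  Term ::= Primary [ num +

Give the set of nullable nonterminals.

{ Factor, Primary }

Directly nullable (have an λ-production): Factor, Primary.
No other nonterminal has a production whose RHS symbols are all nullable.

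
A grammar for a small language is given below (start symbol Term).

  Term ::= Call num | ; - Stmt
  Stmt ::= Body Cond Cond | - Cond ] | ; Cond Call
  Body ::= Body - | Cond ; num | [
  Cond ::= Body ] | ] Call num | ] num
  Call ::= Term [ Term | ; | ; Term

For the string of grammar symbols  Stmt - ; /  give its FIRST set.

{ -, ;, [, ] }

Add FIRST(Stmt) = { -, ;, [, ] }; Stmt is not nullable, stop.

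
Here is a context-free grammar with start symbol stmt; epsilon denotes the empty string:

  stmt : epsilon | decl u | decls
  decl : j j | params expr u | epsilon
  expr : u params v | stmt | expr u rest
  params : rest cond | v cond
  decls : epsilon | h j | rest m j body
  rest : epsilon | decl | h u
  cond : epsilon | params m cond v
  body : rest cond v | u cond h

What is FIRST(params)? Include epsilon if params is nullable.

From params : rest cond: rest, cond nullable, take FIRST(rest) ∪ FIRST(cond) = { h, j, m, u, v }; also epsilon since the whole RHS is nullable.
params : v cond contributes {v}.
Union: FIRST(params) = { h, j, m, u, v, epsilon }.

{ h, j, m, u, v, epsilon }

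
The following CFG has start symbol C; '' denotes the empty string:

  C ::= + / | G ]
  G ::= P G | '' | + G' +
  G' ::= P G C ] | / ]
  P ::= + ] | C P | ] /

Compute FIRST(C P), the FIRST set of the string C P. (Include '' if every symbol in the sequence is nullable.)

Add FIRST(C) = { +, ] }; C is not nullable, stop.

{ +, ] }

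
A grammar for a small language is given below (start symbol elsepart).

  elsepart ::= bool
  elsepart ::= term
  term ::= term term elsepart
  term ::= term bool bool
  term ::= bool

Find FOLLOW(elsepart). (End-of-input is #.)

{ #, bool }

elsepart is the start symbol, so # ∈ FOLLOW(elsepart).
In term ::= term term elsepart: elsepart is at the end, add FOLLOW(term) = { #, bool }.
Union: FOLLOW(elsepart) = { #, bool }.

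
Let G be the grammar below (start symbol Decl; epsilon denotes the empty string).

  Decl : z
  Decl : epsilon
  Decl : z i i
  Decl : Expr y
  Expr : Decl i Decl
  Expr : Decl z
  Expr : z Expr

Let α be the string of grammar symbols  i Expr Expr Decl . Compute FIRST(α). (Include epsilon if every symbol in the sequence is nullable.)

{ i }

i is a terminal; add {i} and stop.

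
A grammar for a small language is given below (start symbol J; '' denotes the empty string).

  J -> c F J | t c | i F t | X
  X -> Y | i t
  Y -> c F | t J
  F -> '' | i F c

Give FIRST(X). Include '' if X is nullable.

{ c, i, t }

From X -> Y: add FIRST(Y) = { c, t }.
X -> i t contributes {i}.
Union: FIRST(X) = { c, i, t }.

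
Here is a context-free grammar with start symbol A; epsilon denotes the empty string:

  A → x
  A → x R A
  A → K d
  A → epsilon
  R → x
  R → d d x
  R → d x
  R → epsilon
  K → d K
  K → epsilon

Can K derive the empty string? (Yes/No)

Yes

K has an epsilon-production, so K ⇒ epsilon.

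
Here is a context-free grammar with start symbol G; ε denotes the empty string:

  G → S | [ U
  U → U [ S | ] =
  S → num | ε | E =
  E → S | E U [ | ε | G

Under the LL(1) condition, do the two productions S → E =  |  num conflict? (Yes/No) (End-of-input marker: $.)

Yes

FIRST(E =) = { =, [, ], num } and FIRST(num) = { num }.
Both contain num, so the two alternatives are not disjoint — LL(1) conflict.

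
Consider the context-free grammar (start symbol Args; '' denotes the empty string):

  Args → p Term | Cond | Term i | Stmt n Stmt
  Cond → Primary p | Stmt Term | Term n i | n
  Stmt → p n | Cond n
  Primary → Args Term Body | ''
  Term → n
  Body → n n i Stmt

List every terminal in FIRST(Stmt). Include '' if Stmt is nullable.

{ n, p }

Stmt → p n contributes {p}.
From Stmt → Cond n: add FIRST(Cond) = { n, p }.
Union: FIRST(Stmt) = { n, p }.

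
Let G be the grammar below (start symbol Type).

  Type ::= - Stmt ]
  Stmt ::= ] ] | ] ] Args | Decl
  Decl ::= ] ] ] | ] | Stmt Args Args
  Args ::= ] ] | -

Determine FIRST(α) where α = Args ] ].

Add FIRST(Args) = { -, ] }; Args is not nullable, stop.

{ -, ] }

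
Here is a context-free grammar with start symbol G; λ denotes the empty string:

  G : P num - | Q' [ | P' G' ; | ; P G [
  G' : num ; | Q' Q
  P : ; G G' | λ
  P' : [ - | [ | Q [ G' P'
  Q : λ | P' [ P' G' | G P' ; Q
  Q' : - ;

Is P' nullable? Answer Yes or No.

No

Nullable nonterminals: P, Q.
No production of P' has an RHS whose symbols are all nullable, so P' is not nullable.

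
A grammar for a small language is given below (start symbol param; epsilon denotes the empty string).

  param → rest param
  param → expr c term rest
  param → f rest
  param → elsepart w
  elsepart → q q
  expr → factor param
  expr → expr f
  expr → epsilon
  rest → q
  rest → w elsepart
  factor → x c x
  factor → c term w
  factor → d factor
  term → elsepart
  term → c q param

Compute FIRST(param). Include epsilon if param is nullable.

From param → rest param: add FIRST(rest) = { q, w }.
From param → expr c term rest: expr nullable, take FIRST(expr) ∪ {c} = { c, d, f, x }.
param → f rest contributes {f}.
From param → elsepart w: add FIRST(elsepart) = { q }.
Union: FIRST(param) = { c, d, f, q, w, x }.

{ c, d, f, q, w, x }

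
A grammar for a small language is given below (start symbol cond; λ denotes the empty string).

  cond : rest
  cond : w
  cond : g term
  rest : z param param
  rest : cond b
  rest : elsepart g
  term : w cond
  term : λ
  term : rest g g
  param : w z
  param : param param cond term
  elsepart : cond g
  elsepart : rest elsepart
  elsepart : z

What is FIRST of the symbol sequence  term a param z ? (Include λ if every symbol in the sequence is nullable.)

{ a, g, w, z }

Add FIRST(term)\{λ} = { g, w, z }; term is nullable, continue.
a is a terminal; add {a} and stop.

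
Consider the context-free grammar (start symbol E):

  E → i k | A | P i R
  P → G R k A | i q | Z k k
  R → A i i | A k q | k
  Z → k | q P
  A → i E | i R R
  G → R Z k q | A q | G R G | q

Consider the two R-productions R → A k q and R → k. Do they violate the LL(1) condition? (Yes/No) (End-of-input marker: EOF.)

No

FIRST(A k q) = { i } and FIRST(k) = { k }.
The FIRST sets are disjoint and neither alternative is nullable — no conflict.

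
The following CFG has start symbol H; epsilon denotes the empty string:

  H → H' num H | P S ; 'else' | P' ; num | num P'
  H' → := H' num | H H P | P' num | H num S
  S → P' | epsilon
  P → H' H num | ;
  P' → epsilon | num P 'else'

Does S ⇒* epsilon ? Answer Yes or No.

Yes

S has an epsilon-production, so S ⇒ epsilon.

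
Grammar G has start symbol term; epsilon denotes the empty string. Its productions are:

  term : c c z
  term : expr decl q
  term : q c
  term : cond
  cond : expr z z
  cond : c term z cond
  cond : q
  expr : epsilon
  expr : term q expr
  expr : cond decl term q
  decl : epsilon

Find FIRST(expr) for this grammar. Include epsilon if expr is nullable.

{ c, q, z, epsilon }

expr : epsilon contributes epsilon.
From expr : term q expr: add FIRST(term) = { c, q, z }.
From expr : cond decl term q: add FIRST(cond) = { c, q, z }.
Union: FIRST(expr) = { c, q, z, epsilon }.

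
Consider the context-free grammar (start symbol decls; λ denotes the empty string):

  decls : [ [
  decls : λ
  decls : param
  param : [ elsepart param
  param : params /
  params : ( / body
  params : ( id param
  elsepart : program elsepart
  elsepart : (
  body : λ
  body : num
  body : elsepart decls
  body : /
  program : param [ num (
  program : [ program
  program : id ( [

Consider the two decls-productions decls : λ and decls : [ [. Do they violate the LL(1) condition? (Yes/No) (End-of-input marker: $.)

FIRST(λ) = { λ } and FIRST([ [) = { [ }.
The first is nullable but FOLLOW(decls) = { $, / } is disjoint from FIRST of the second.

No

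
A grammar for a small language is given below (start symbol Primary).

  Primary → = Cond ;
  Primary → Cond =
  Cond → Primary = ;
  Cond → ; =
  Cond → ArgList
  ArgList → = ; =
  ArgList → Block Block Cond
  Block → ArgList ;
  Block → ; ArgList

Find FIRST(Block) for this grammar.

From Block → ArgList ;: add FIRST(ArgList) = { ;, = }.
Block → ; ArgList contributes {;}.
Union: FIRST(Block) = { ;, = }.

{ ;, = }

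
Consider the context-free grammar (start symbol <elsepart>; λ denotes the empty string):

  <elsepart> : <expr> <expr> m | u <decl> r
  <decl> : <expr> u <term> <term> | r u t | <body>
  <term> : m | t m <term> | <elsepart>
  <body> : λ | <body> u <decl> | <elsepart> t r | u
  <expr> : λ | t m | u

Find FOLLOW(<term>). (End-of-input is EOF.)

In <decl> : <expr> u <term> <term>: add FIRST(<term>) = { m, t, u }.
In <decl> : <expr> u <term> <term>: <term> is at the end, add FOLLOW(<decl>) = { r, u }.
In <term> : t m <term>: <term> is at the end, add FOLLOW(<term>) = { m, r, t, u }.
Union: FOLLOW(<term>) = { m, r, t, u }.

{ m, r, t, u }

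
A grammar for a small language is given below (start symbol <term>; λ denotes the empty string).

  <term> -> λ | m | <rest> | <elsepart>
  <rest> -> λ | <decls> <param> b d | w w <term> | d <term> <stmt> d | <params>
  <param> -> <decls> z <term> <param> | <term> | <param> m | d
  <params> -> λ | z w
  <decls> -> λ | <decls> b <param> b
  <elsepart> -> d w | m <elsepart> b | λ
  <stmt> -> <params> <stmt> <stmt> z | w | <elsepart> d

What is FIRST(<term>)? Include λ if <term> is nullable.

{ b, d, m, w, z, λ }

<term> -> λ contributes λ.
<term> -> m contributes {m}.
From <term> -> <rest>: add FIRST(<rest>) = { b, d, m, w, z, λ } (including λ since <rest> is nullable).
From <term> -> <elsepart>: add FIRST(<elsepart>) = { d, m, λ } (including λ since <elsepart> is nullable).
Union: FIRST(<term>) = { b, d, m, w, z, λ }.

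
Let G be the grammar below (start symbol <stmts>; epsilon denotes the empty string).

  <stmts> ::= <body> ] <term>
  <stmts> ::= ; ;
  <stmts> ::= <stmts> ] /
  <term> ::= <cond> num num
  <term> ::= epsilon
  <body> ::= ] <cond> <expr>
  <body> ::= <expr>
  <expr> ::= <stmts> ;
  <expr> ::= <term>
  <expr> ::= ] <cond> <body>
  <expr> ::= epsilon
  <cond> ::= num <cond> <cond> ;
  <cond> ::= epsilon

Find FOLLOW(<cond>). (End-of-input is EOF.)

{ ;, ], num }

In <term> ::= <cond> num num: add FIRST(num num) = { num }.
In <body> ::= ] <cond> <expr>: add FIRST(<expr>)\{epsilon} = { ;, ], num }.
  Since <expr> is nullable, also add FOLLOW(<body>) = { ] }.
In <expr> ::= ] <cond> <body>: add FIRST(<body>)\{epsilon} = { ;, ], num }.
  Since <body> is nullable, also add FOLLOW(<expr>) = { ] }.
In <cond> ::= num <cond> <cond> ;: add FIRST(<cond> ;) = { ;, num }.
In <cond> ::= num <cond> <cond> ;: add FIRST(;) = { ; }.
Union: FOLLOW(<cond>) = { ;, ], num }.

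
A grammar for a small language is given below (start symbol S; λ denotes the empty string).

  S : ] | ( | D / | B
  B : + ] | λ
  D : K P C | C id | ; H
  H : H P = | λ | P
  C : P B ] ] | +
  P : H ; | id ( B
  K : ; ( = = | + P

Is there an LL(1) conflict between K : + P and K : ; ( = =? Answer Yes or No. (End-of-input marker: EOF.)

FIRST(+ P) = { + } and FIRST(; ( = =) = { ; }.
The FIRST sets are disjoint and neither alternative is nullable — no conflict.

No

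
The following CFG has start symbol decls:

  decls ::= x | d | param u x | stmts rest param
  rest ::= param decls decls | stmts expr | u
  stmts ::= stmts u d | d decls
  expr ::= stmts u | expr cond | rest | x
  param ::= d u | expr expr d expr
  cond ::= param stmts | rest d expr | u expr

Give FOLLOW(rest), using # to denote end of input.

{ #, d, u, x }

In decls ::= stmts rest param: add FIRST(param) = { d, u, x }.
In expr ::= rest: rest is at the end, add FOLLOW(expr) = { #, d, u, x }.
In cond ::= rest d expr: add FIRST(d expr) = { d }.
Union: FOLLOW(rest) = { #, d, u, x }.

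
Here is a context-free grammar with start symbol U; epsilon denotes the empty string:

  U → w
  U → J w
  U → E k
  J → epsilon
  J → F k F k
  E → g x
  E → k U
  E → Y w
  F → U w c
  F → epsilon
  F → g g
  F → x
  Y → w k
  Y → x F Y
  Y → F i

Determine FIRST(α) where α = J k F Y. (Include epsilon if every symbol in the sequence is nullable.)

{ g, i, k, w, x }

Add FIRST(J)\{epsilon} = { g, i, k, w, x }; J is nullable, continue.
k is a terminal; add {k} and stop.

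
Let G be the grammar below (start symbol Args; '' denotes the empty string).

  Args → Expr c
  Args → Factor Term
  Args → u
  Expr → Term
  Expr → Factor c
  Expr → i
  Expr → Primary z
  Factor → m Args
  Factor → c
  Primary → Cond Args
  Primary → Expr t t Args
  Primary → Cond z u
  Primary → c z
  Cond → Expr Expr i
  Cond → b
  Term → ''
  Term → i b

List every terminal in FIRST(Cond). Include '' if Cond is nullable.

{ b, c, i, m, t }

From Cond → Expr Expr i: Expr, Expr nullable, take FIRST(Expr) ∪ FIRST(Expr) ∪ {i} = { b, c, i, m, t }.
Cond → b contributes {b}.
Union: FIRST(Cond) = { b, c, i, m, t }.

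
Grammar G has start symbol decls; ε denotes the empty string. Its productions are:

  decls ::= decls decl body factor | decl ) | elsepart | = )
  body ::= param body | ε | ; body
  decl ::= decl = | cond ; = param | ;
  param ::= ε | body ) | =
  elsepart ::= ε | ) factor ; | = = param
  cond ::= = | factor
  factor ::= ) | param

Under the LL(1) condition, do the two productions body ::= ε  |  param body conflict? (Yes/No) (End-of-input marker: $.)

FIRST(ε) = { ε } and FIRST(param body) = { ), ;, =, ε }.
Both alternatives are nullable, violating the LL(1) condition.

Yes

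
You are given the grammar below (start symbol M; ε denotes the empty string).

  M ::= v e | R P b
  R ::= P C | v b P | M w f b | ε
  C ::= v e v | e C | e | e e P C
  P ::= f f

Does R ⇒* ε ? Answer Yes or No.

R has an ε-production, so R ⇒ ε.

Yes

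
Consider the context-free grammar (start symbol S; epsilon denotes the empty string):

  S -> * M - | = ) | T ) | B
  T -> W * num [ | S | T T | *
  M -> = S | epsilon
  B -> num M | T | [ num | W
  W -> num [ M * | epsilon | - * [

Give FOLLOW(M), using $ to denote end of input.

{ $, ), *, -, =, [, num }

In S -> * M -: add FIRST(-) = { - }.
In B -> num M: M is at the end, add FOLLOW(B) = { $, ), *, -, =, [, num }.
In W -> num [ M *: add FIRST(*) = { * }.
Union: FOLLOW(M) = { $, ), *, -, =, [, num }.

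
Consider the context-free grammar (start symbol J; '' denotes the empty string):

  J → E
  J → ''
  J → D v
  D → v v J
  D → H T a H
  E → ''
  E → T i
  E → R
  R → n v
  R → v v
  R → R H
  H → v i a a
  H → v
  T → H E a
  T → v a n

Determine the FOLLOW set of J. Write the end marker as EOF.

{ EOF, v }

J is the start symbol, so EOF ∈ FOLLOW(J).
In D → v v J: J is at the end, add FOLLOW(D) = { v }.
Union: FOLLOW(J) = { EOF, v }.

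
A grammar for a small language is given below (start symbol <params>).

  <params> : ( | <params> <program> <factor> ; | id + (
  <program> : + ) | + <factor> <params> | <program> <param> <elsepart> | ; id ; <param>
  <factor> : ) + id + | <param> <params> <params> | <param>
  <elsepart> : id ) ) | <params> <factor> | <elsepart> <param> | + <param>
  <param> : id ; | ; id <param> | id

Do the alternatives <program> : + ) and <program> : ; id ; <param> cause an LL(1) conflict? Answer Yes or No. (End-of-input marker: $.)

FIRST(+ )) = { + } and FIRST(; id ; <param>) = { ; }.
The FIRST sets are disjoint and neither alternative is nullable — no conflict.

No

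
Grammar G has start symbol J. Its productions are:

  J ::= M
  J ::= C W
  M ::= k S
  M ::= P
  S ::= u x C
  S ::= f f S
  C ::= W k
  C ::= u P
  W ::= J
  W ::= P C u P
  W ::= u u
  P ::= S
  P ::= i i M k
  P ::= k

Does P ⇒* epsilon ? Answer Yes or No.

No nonterminal in this grammar is nullable.
No production of P has an RHS whose symbols are all nullable, so P is not nullable.

No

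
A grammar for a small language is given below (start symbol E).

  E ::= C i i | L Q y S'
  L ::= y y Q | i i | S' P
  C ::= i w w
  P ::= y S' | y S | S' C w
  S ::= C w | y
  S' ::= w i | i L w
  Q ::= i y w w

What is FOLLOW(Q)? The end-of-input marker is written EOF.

{ i, w, y }

In E ::= L Q y S': add FIRST(y S') = { y }.
In L ::= y y Q: Q is at the end, add FOLLOW(L) = { i, w }.
Union: FOLLOW(Q) = { i, w, y }.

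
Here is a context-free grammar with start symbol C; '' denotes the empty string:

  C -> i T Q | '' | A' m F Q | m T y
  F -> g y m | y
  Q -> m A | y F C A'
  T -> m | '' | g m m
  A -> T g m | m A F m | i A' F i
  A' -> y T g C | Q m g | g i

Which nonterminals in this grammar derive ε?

Directly nullable (have an ''-production): C, T.
No other nonterminal has a production whose RHS symbols are all nullable.

{ C, T }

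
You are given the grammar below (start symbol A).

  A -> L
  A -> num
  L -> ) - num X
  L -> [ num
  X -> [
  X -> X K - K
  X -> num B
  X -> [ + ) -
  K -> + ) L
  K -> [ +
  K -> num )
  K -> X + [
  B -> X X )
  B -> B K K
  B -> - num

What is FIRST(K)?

K -> + ) L contributes {+}.
K -> [ + contributes {[}.
K -> num ) contributes {num}.
From K -> X + [: add FIRST(X) = { [, num }.
Union: FIRST(K) = { +, [, num }.

{ +, [, num }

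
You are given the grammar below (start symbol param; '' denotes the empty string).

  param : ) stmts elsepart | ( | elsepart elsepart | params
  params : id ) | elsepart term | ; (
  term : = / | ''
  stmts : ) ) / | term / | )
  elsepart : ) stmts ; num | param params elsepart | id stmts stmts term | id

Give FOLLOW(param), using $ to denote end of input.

{ $, (, ), ;, id }

param is the start symbol, so $ ∈ FOLLOW(param).
In elsepart : param params elsepart: add FIRST(params elsepart) = { (, ), ;, id }.
Union: FOLLOW(param) = { $, (, ), ;, id }.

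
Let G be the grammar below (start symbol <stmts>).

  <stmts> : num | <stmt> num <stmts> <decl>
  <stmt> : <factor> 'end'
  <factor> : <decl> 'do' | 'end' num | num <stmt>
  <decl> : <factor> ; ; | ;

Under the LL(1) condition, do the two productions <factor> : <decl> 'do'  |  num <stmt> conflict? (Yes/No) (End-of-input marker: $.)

Yes

FIRST(<decl> 'do') = { 'end', ;, num } and FIRST(num <stmt>) = { num }.
Both contain num, so the two alternatives are not disjoint — LL(1) conflict.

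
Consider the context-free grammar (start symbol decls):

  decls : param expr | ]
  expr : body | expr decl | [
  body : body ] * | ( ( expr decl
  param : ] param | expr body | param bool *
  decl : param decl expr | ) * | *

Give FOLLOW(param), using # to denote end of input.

{ (, ), *, [, ], bool }

In decls : param expr: add FIRST(expr) = { (, [ }.
In param : ] param: param is at the end, add FOLLOW(param) = { (, ), *, [, ], bool }.
In param : param bool *: add FIRST(bool *) = { bool }.
In decl : param decl expr: add FIRST(decl expr) = { (, ), *, [, ] }.
Union: FOLLOW(param) = { (, ), *, [, ], bool }.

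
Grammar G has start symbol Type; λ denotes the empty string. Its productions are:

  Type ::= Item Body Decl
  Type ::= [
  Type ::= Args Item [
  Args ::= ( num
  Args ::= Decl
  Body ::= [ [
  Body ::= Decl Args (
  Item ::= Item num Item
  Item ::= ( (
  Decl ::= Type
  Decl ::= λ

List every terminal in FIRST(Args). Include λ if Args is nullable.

Args ::= ( num contributes {(}.
From Args ::= Decl: add FIRST(Decl) = { (, [, λ } (including λ since Decl is nullable).
Union: FIRST(Args) = { (, [, λ }.

{ (, [, λ }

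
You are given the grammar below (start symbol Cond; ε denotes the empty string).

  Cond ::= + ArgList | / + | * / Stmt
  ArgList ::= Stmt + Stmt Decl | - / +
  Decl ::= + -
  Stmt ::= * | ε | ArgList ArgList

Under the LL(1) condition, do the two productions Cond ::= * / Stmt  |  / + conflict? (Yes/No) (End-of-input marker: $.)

FIRST(* / Stmt) = { * } and FIRST(/ +) = { / }.
The FIRST sets are disjoint and neither alternative is nullable — no conflict.

No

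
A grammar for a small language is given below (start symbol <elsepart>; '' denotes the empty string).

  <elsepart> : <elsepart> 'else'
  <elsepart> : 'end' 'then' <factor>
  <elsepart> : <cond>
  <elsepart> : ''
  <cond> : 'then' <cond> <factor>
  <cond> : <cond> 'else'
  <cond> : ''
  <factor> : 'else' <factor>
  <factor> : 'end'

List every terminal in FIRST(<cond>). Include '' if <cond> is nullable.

<cond> : 'then' <cond> <factor> contributes {'then'}.
From <cond> : <cond> 'else': <cond> nullable, take FIRST(<cond>) ∪ {'else'} = { 'else', 'then' }.
<cond> : '' contributes ''.
Union: FIRST(<cond>) = { 'else', 'then', '' }.

{ 'else', 'then', '' }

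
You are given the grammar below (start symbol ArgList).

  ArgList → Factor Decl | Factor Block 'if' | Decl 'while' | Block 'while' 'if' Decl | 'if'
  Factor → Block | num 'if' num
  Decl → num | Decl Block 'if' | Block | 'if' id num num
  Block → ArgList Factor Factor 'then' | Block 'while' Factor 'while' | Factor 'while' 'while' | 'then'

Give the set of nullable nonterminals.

No nonterminal has an empty production or an RHS whose symbols are all nullable.

{ } (none)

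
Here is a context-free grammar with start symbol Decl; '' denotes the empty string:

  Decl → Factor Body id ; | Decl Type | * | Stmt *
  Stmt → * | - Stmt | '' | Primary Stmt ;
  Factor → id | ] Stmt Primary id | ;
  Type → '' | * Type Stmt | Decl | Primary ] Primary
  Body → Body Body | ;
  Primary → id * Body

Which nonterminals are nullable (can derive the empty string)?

Directly nullable (have an ''-production): Stmt, Type.
No other nonterminal has a production whose RHS symbols are all nullable.

{ Stmt, Type }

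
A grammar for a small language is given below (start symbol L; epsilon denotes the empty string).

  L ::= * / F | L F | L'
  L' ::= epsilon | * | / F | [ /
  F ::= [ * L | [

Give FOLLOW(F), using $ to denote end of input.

{ $, [ }

In L ::= * / F: F is at the end, add FOLLOW(L) = { $, [ }.
In L ::= L F: F is at the end, add FOLLOW(L) = { $, [ }.
In L' ::= / F: F is at the end, add FOLLOW(L') = { $, [ }.
Union: FOLLOW(F) = { $, [ }.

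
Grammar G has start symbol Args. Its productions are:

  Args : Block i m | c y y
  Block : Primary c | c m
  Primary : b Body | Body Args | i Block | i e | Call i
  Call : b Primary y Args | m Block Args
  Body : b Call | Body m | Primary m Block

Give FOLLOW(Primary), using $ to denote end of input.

In Block : Primary c: add FIRST(c) = { c }.
In Call : b Primary y Args: add FIRST(y Args) = { y }.
In Body : Primary m Block: add FIRST(m Block) = { m }.
Union: FOLLOW(Primary) = { c, m, y }.

{ c, m, y }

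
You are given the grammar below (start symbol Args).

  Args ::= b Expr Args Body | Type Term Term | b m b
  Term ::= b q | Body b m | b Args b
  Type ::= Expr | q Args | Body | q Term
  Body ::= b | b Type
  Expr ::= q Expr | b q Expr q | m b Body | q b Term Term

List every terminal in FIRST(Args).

Args ::= b Expr Args Body contributes {b}.
From Args ::= Type Term Term: add FIRST(Type) = { b, m, q }.
Args ::= b m b contributes {b}.
Union: FIRST(Args) = { b, m, q }.

{ b, m, q }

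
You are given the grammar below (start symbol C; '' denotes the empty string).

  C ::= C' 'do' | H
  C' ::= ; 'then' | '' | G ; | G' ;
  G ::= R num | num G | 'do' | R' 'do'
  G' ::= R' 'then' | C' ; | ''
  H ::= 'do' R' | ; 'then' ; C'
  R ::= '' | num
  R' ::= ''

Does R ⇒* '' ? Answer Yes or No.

R has an ''-production, so R ⇒ ''.

Yes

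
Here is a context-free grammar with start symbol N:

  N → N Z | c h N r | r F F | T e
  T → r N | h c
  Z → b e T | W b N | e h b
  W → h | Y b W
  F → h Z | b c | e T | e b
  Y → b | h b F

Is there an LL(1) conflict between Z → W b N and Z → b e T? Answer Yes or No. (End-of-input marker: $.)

FIRST(W b N) = { b, h } and FIRST(b e T) = { b }.
Both contain b, so the two alternatives are not disjoint — LL(1) conflict.

Yes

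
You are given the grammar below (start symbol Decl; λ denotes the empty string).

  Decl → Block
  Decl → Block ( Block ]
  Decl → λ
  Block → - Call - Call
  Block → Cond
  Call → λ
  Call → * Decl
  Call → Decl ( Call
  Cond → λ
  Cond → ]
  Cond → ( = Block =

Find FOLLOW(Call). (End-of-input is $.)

In Block → - Call - Call: add FIRST(- Call) = { - }.
In Block → - Call - Call: Call is at the end, add FOLLOW(Block) = { $, (, -, =, ] }.
In Call → Decl ( Call: Call is at the end, add FOLLOW(Call) = { $, (, -, =, ] }.
Union: FOLLOW(Call) = { $, (, -, =, ] }.

{ $, (, -, =, ] }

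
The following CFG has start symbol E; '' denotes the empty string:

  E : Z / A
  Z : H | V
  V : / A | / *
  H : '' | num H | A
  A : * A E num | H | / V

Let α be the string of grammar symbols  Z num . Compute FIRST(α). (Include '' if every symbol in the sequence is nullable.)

Add FIRST(Z)\{''} = { *, /, num }; Z is nullable, continue.
num is a terminal; add {num} and stop.

{ *, /, num }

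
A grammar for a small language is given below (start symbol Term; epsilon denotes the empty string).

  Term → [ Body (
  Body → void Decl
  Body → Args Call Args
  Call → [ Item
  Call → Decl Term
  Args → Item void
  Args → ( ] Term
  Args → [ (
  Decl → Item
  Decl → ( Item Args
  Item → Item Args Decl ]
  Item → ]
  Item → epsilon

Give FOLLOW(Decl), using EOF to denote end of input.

{ (, [, ] }

In Body → void Decl: Decl is at the end, add FOLLOW(Body) = { ( }.
In Call → Decl Term: add FIRST(Term) = { [ }.
In Item → Item Args Decl ]: add FIRST(]) = { ] }.
Union: FOLLOW(Decl) = { (, [, ] }.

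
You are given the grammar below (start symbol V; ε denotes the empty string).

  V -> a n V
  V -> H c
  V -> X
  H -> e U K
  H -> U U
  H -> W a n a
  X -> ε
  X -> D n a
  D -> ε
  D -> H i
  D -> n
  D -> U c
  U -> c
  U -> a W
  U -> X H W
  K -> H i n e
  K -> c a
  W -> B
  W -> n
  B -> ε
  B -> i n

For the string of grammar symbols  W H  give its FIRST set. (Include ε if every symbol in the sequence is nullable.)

Add FIRST(W)\{ε} = { i, n }; W is nullable, continue.
Add FIRST(H) = { a, c, e, i, n }; H is not nullable, stop.

{ a, c, e, i, n }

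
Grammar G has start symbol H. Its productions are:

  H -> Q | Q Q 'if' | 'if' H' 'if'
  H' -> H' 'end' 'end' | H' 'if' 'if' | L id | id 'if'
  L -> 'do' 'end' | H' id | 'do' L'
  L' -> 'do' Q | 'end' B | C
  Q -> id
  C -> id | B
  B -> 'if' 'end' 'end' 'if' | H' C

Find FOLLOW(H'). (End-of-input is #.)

In H -> 'if' H' 'if': add FIRST('if') = { 'if' }.
In H' -> H' 'end' 'end': add FIRST('end' 'end') = { 'end' }.
In H' -> H' 'if' 'if': add FIRST('if' 'if') = { 'if' }.
In L -> H' id: add FIRST(id) = { id }.
In B -> H' C: add FIRST(C) = { 'do', 'if', id }.
Union: FOLLOW(H') = { 'do', 'end', 'if', id }.

{ 'do', 'end', 'if', id }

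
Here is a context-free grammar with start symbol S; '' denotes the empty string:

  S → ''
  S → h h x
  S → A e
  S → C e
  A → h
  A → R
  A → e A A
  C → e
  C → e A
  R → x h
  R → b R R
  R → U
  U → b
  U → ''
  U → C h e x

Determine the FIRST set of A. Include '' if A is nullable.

A → h contributes {h}.
From A → R: add FIRST(R) = { b, e, x, '' } (including '' since R is nullable).
A → e A A contributes {e}.
Union: FIRST(A) = { b, e, h, x, '' }.

{ b, e, h, x, '' }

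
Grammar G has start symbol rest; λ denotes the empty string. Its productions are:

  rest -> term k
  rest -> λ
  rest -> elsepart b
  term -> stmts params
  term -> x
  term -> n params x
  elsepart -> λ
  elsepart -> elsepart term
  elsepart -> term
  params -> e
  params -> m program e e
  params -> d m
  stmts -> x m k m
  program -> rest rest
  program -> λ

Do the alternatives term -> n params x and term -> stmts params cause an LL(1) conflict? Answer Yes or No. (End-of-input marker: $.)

FIRST(n params x) = { n } and FIRST(stmts params) = { x }.
The FIRST sets are disjoint and neither alternative is nullable — no conflict.

No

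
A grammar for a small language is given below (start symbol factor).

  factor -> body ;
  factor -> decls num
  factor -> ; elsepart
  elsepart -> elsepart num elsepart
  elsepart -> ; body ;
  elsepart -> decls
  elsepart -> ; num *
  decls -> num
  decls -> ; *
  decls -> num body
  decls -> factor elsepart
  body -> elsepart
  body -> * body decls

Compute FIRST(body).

From body -> elsepart: add FIRST(elsepart) = { *, ;, num }.
body -> * body decls contributes {*}.
Union: FIRST(body) = { *, ;, num }.

{ *, ;, num }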